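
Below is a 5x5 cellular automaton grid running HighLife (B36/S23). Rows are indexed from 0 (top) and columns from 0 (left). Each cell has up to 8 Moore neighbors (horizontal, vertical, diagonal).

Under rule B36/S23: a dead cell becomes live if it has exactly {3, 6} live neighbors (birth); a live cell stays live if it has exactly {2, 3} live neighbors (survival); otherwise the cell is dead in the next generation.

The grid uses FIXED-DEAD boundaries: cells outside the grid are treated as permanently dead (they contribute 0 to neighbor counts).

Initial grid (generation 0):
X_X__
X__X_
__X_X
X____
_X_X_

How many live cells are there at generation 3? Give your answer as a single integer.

Simulating step by step:
Generation 0 (given above): 9 live cells
Generation 1: 8 live cells
_X___
__XX_
_X_X_
_XXX_
_____
Generation 2: 8 live cells
__X__
_X_X_
_X__X
_X_X_
__X__
Generation 3: 10 live cells
__X__
_X_X_
XX_XX
_X_X_
__X__
Population at generation 3: 10

Answer: 10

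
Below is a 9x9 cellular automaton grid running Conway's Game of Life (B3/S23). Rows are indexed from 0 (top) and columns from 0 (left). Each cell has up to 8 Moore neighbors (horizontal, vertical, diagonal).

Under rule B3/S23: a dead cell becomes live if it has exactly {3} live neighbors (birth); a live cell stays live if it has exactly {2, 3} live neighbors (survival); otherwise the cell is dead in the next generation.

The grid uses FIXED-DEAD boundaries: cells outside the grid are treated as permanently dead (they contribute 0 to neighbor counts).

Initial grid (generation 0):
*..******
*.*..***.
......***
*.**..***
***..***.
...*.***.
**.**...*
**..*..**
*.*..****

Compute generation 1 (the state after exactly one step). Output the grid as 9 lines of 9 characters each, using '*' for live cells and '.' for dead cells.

Answer: .*.**...*
.*.*.....
..**.....
*.**.....
*........
...*....*
**.*....*
....*....
*....**.*

Derivation:
Simulating step by step:
Generation 0 (given above): 47 live cells
Generation 1: 23 live cells
(generation 1 grid is the final answer)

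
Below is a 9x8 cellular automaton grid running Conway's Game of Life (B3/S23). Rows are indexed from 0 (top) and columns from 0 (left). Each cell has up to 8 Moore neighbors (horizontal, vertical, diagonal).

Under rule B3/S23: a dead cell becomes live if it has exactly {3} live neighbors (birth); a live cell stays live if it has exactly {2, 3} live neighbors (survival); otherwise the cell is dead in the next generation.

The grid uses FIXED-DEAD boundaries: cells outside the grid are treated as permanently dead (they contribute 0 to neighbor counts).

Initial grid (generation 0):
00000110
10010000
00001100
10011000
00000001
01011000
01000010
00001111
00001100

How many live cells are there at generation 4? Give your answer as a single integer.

Simulating step by step:
Generation 0 (given above): 21 live cells
Generation 1: 14 live cells
00000000
00000010
00000100
00011100
00100000
00100000
00110011
00001001
00001000
Generation 2: 17 live cells
00000000
00000000
00000110
00011100
00101000
01100000
00110011
00001111
00000000
Generation 3: 20 live cells
00000000
00000000
00000110
00010010
01101100
01000000
01111001
00011101
00000110
Generation 4: 18 live cells
00000000
00000000
00000110
00110010
01111100
10000100
01000110
00000001
00000110
Population at generation 4: 18

Answer: 18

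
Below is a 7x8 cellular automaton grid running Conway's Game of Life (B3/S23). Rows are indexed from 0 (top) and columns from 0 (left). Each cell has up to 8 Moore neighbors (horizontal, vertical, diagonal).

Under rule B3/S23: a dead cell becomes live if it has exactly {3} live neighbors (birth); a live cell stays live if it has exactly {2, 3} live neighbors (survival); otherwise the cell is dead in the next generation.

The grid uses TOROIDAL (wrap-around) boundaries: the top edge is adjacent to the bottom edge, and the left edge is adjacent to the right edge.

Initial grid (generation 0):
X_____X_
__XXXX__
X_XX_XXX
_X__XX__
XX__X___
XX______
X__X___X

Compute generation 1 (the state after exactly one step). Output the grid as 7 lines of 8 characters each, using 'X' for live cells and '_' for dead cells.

Answer: XXX__XX_
X_X_____
X______X
________
__X_XX__
__X_____
________

Derivation:
Simulating step by step:
Generation 0 (given above): 23 live cells
Generation 1: 13 live cells
(generation 1 grid is the final answer)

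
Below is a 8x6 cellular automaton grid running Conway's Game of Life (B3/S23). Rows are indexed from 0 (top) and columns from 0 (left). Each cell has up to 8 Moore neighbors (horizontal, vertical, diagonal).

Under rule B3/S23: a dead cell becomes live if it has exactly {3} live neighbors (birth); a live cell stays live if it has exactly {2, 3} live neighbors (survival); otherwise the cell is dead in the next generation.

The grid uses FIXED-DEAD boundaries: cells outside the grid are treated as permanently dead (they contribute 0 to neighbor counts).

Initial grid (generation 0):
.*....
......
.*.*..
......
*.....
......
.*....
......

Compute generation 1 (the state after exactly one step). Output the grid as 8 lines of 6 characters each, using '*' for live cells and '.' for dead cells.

Answer: ......
..*...
......
......
......
......
......
......

Derivation:
Simulating step by step:
Generation 0 (given above): 5 live cells
Generation 1: 1 live cells
(generation 1 grid is the final answer)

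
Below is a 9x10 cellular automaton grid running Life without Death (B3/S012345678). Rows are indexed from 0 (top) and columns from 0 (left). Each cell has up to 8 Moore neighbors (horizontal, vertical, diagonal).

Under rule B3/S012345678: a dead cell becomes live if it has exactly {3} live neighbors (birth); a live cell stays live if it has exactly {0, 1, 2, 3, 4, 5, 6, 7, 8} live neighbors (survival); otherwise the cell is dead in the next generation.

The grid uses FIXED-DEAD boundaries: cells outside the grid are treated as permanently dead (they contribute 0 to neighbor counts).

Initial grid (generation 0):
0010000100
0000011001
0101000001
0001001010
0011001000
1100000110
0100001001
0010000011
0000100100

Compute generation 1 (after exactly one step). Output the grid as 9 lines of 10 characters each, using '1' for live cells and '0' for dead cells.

Simulating step by step:
Generation 0 (given above): 26 live cells
Generation 1: 44 live cells
(generation 1 grid is the final answer)

Answer: 0010001100
0010011011
0111111111
0001101110
0111001010
1100001110
1110001001
0010000111
0000100110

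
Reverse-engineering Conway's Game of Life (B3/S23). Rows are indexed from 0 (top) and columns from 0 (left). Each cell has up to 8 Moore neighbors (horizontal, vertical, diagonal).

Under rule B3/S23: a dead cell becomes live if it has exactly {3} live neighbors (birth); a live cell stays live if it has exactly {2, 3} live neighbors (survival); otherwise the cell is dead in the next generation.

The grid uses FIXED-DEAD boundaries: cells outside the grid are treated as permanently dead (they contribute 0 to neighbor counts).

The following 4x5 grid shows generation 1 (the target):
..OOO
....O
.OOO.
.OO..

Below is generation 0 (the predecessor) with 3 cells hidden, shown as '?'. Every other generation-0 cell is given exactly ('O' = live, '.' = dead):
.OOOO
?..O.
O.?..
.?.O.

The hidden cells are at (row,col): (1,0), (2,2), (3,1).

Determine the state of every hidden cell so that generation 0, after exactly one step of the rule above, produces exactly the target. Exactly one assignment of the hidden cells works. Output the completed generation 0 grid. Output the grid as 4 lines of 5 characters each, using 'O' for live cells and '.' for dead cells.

Answer: .OOOO
...O.
O.O..
.O.O.

Derivation:
Hidden generation-0 cells (in order): (1,0), (2,2), (3,1).
A hidden cell only influences target cells in its own 3x3 neighborhood. Try each of the 2^3 = 8 assignments, step the completed generation 0 forward once under B3/S23, and compare with the target:
  (1,0)=. (2,2)=. (3,1)=. -> step gives (1,1)='O' but target has '.' -> reject
  (1,0)=. (2,2)=. (3,1)=O -> step gives (1,1)='O' but target has '.' -> reject
  (1,0)=. (2,2)=O (3,1)=. -> step gives (2,1)='.' but target has 'O' -> reject
  (1,0)=. (2,2)=O (3,1)=O -> step reproduces the target at every cell -> ACCEPT
  (1,0)=O (2,2)=. (3,1)=. -> step gives (0,1)='O' but target has '.' -> reject
  (1,0)=O (2,2)=. (3,1)=O -> step gives (0,1)='O' but target has '.' -> reject
  (1,0)=O (2,2)=O (3,1)=. -> step gives (0,1)='O' but target has '.' -> reject
  (1,0)=O (2,2)=O (3,1)=O -> step gives (0,1)='O' but target has '.' -> reject
Unique solution: (1,0)=dead, (2,2)=live, (3,1)=live.
Check: live-neighbor counts of every cell in the completed generation 0:
11332
24543
13332
22311
Applying B3/S23 to generation 0 with these counts gives:
..OOO
....O
.OOO.
.OO..
which matches the target exactly.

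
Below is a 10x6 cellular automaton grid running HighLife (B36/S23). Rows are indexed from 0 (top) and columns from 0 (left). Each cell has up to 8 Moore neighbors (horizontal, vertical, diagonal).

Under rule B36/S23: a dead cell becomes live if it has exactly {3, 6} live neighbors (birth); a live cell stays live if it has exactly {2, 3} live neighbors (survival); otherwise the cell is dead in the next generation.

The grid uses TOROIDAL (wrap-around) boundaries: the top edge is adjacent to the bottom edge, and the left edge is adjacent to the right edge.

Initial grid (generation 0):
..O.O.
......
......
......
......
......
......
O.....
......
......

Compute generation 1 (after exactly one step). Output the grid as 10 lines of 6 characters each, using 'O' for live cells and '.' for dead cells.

Answer: ......
......
......
......
......
......
......
......
......
......

Derivation:
Simulating step by step:
Generation 0 (given above): 3 live cells
Generation 1: 0 live cells
(generation 1 grid is the final answer)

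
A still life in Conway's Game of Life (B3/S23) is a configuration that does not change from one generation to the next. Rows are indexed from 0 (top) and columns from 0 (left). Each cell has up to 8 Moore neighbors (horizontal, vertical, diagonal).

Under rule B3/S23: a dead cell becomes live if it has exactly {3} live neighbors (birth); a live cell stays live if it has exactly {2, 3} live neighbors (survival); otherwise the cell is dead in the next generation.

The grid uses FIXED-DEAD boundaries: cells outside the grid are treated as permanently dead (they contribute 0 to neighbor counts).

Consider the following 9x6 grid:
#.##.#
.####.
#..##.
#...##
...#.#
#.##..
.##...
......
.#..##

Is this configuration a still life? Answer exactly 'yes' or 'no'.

Answer: no

Derivation:
Compute generation 1 and compare to generation 0 (given above):
Generation 1:
......
#....#
#.....
.....#
.###.#
...##.
.###..
.##...
......
Cell (0,0) differs: gen0=1 vs gen1=0 -> NOT a still life.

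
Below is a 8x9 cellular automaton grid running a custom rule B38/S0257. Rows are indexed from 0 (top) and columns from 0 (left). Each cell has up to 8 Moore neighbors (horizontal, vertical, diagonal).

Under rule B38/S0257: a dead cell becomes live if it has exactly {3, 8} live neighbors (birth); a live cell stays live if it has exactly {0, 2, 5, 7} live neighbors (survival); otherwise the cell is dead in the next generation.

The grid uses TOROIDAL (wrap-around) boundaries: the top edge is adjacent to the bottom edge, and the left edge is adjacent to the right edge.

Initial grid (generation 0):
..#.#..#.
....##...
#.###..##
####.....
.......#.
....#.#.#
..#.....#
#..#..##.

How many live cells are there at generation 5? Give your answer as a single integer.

Simulating step by step:
Generation 0 (given above): 25 live cells
Generation 1: 25 live cells
.......##
.##...##.
...#.#...
....#..#.
####...##
....#...#
#..#.##..
.##...#..
Generation 2: 30 live cells
#.......#
..#.....#
..####.#.
##....##.
.##.#....
.....##..
#####.##.
###..#..#
Generation 3: 24 live cells
#.#....#.
###.#..#.
#...##...
#......##
#.#....#.
#......#.
.#.......
....###.#
Generation 4: 29 live cells
..#.#....
.##.###..
...#####.
......###
..#...#..
#........
#....####
##...####
Generation 5: 25 live cells
........#
.#..#..#.
..#....##
...##.###
..#...#.#
##...#...
#.....##.
....#.###
Population at generation 5: 25

Answer: 25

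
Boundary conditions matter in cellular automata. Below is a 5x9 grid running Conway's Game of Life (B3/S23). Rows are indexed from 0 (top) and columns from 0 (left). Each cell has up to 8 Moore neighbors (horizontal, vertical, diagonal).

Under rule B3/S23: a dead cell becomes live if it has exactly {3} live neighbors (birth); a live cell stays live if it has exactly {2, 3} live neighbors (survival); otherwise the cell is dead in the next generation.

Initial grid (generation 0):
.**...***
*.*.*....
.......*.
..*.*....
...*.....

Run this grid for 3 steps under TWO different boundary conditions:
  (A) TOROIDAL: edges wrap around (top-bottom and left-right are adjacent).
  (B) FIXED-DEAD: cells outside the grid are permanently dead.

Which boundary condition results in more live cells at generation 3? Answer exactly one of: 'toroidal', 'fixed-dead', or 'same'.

Answer: toroidal

Derivation:
Under TOROIDAL boundary, generation 3:
..*...***
..*...**.
..*......
.........
......**.
Population = 10

Under FIXED-DEAD boundary, generation 3:
..*......
...**....
..**.....
.........
.........
Population = 5

Comparison: toroidal=10, fixed-dead=5 -> toroidal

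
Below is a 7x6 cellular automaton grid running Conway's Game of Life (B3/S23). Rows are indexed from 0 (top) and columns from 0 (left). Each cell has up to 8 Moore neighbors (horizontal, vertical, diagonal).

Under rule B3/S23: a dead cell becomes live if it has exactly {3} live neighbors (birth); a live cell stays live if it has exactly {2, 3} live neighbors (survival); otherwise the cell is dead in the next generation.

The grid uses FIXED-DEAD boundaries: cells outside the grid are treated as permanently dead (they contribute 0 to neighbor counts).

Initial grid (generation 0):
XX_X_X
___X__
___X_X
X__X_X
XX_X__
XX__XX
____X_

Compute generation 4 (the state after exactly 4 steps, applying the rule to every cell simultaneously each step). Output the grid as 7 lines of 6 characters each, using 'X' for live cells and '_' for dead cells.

Answer: ______
____X_
__X_X_
__XXX_
_X____
X_____
_XX___

Derivation:
Simulating step by step:
Generation 0 (given above): 18 live cells
Generation 1: 18 live cells
__X_X_
___X__
__XX__
XX_X__
___X_X
XXXXXX
____XX
Generation 2: 13 live cells
___X__
____X_
_X_XX_
_X_X__
_____X
_XX___
_XX__X
Generation 3: 10 live cells
______
__X_X_
___XX_
___X__
_X____
_XX___
_XX___
Generation 4: 10 live cells
(generation 4 grid is the final answer)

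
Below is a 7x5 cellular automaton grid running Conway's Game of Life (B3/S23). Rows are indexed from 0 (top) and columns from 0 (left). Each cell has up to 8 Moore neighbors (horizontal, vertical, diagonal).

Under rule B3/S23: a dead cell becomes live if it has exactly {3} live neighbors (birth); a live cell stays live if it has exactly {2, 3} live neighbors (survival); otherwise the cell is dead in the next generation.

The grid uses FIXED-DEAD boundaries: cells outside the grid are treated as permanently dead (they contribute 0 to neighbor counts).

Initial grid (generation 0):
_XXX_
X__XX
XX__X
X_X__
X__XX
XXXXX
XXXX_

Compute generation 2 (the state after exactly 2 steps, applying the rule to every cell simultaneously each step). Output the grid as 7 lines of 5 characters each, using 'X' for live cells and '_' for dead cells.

Answer: _XXXX
X___X
X___X
X___X
_X_X_
_____
_____

Derivation:
Simulating step by step:
Generation 0 (given above): 23 live cells
Generation 1: 16 live cells
_XXXX
X___X
X_X_X
X_X_X
X___X
_____
X___X
Generation 2: 12 live cells
(generation 2 grid is the final answer)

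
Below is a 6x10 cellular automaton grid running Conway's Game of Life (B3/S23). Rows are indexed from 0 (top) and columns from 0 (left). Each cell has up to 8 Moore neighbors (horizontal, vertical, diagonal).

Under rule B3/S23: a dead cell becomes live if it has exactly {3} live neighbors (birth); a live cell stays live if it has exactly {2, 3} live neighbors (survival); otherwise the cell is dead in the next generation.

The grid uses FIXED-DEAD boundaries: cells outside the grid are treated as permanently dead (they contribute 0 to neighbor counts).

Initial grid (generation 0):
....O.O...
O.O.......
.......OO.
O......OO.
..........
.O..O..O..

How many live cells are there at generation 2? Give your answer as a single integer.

Simulating step by step:
Generation 0 (given above): 12 live cells
Generation 1: 8 live cells
..........
.......O..
.O.....OO.
.......OO.
.......OO.
..........
Generation 2: 7 live cells
..........
.......OO.
......O...
......O..O
.......OO.
..........
Population at generation 2: 7

Answer: 7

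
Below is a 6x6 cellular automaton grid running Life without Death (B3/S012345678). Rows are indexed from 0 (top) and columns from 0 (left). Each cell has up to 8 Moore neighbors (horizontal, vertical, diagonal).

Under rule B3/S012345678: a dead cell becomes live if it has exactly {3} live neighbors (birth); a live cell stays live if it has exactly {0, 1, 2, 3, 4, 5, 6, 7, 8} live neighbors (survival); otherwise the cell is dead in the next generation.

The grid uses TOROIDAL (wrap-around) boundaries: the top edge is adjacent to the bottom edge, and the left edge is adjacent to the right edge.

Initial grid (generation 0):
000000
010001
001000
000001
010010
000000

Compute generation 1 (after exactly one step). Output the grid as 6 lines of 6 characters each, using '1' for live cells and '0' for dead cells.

Answer: 000000
010001
101000
000001
010010
000000

Derivation:
Simulating step by step:
Generation 0 (given above): 6 live cells
Generation 1: 7 live cells
(generation 1 grid is the final answer)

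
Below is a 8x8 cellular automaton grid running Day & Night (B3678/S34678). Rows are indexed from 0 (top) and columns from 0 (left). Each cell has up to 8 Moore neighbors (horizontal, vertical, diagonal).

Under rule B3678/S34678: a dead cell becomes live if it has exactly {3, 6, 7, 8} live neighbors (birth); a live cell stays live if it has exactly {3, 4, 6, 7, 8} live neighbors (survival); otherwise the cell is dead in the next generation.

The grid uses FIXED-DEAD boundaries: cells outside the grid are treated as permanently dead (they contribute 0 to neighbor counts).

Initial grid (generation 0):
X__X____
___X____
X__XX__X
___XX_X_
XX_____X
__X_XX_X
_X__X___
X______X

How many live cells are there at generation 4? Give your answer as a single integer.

Answer: 19

Derivation:
Simulating step by step:
Generation 0 (given above): 21 live cells
Generation 1: 20 live cells
________
__XX____
__XXXX__
XXXXXX_X
__X_____
X__X__X_
___X_XX_
________
Generation 2: 19 live cells
________
__XX____
__XXXXX_
_X_X_XX_
X_X__XX_
__X_XX__
____X___
________
Generation 3: 19 live cells
________
__XX_X__
_X___XX_
_X_XXX_X
__X___X_
_X__XXX_
___X_X__
________
Generation 4: 19 live cells
________
____X_X_
____XXX_
____XX__
_XX__XXX
__XXXXX_
_____XX_
________
Population at generation 4: 19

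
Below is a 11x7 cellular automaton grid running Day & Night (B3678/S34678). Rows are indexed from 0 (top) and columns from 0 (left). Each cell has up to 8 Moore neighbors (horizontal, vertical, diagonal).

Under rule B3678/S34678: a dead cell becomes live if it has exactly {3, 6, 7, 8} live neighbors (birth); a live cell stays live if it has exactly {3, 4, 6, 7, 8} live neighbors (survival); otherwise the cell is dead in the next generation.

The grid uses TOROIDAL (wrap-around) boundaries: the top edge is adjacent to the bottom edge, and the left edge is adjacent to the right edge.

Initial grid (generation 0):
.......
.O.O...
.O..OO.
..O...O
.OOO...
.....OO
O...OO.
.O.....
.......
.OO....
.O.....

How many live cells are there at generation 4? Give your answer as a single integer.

Answer: 17

Derivation:
Simulating step by step:
Generation 0 (given above): 19 live cells
Generation 1: 23 live cells
..O....
..O.O..
O..O...
O.O.OO.
O.O..OO
OOOO.OO
.....O.
.......
.OO....
.......
..O....
Generation 2: 24 live cells
.O.....
.O.....
..OO.OO
O...OOO
.OO...O
OOO..OO
OOO.O..
.......
.......
.OO....
.......
Generation 3: 23 live cells
.......
O......
.O...OO
O...O..
O.OOOOO
OO...OO
O.OO.O.
.O.....
.......
.......
.OO....
Generation 4: 17 live cells
.O.....
......O
......O
O.O.OOO
...OO.O
....O.O
O.O.O..
..O....
.......
.......
.......
Population at generation 4: 17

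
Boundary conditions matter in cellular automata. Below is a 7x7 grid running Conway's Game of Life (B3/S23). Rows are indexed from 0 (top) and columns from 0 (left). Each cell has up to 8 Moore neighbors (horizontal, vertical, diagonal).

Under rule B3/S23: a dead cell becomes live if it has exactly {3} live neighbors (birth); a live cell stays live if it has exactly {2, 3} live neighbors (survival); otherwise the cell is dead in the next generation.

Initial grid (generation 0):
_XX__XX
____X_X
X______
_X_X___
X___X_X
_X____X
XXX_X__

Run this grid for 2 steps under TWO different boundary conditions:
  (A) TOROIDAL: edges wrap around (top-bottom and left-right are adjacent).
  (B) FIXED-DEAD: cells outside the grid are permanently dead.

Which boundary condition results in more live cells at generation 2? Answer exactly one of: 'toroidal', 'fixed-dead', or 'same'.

Under TOROIDAL boundary, generation 2:
X_XX_X_
_X___XX
_X____X
_XX__XX
_X_X_XX
XX_XXXX
____XX_
Population = 25

Under FIXED-DEAD boundary, generation 2:
_____XX
_____XX
XX_____
X_X____
X__X___
___X___
_XXX___
Population = 14

Comparison: toroidal=25, fixed-dead=14 -> toroidal

Answer: toroidal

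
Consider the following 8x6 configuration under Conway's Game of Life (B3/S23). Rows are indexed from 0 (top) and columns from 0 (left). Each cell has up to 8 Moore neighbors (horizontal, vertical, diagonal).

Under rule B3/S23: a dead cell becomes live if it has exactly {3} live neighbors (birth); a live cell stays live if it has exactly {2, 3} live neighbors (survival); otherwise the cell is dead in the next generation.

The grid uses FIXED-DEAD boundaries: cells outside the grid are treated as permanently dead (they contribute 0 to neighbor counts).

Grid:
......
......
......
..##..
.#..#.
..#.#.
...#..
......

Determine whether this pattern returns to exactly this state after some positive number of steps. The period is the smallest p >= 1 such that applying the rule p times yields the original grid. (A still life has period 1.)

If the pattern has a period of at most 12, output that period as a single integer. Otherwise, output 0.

Simulating and comparing each generation to the original:
Gen 0 (original, given above): 7 live cells
Gen 1: 7 live cells, MATCHES original -> period = 1

Answer: 1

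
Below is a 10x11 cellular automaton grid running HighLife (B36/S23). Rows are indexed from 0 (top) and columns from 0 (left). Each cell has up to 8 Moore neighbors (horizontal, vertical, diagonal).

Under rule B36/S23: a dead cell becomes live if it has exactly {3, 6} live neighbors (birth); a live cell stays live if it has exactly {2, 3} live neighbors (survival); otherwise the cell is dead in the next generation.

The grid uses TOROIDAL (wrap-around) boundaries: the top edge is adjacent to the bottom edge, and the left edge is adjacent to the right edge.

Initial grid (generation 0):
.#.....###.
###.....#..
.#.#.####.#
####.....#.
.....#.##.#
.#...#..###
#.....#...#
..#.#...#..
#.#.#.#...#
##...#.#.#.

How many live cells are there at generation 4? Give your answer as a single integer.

Answer: 38

Derivation:
Simulating step by step:
Generation 0 (given above): 45 live cells
Generation 1: 41 live cells
......##.#.
.......#..#
#..##.###.#
.#.#.#.....
....#.##.#.
.....#..#..
##...#.##.#
.......#.#.
#.#.#.#####
..#..#.#.#.
Generation 2: 41 live cells
.......#.##
#....#....#
#.#########
#.##.....##
....#.###..
#...##....#
#......#..#
.....#....#
.#.#.#.....
.#.#.##....
Generation 3: 40 live cells
....##...##
.#.#.#...#.
..#..####..
#.#....##..
.#..#.###..
#...##..###
....###..#.
....#.#...#
#....#.....
#....##....
Generation 4: 38 live cells
#........##
..##...#.##
..####...#.
..##..#..#.
.#.##.#....
#..#......#
#..#..###..
....###...#
#...#.....#
#.....#....
Population at generation 4: 38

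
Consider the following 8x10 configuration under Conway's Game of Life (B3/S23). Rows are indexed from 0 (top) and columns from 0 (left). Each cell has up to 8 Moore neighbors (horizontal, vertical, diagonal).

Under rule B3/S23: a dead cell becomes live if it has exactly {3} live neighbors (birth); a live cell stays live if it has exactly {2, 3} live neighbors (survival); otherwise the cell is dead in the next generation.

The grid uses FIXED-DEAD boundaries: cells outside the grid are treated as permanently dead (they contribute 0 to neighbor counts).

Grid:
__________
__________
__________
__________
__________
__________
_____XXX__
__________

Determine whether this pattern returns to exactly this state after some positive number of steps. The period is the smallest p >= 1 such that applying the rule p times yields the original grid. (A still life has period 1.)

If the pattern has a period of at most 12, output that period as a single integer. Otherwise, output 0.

Answer: 2

Derivation:
Simulating and comparing each generation to the original:
Gen 0 (original, given above): 3 live cells
Gen 1: 3 live cells, differs from original
Gen 2: 3 live cells, MATCHES original -> period = 2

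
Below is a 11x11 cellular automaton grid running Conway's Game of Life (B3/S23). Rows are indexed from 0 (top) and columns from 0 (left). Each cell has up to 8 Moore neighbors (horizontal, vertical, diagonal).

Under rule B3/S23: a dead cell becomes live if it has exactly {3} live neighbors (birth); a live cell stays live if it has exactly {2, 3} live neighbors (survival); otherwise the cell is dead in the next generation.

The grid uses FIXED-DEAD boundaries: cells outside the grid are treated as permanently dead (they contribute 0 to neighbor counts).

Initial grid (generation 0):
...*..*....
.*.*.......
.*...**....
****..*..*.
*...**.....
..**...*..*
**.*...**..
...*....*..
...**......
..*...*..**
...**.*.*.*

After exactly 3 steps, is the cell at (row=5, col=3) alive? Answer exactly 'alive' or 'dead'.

Simulating step by step:
Generation 0 (given above): 38 live cells
Generation 1: 43 live cells
..*........
....***....
...****....
*.**..*....
*...***....
*.**..***..
.*.**..***.
...*...**..
..***....*.
..*....*.**
...*.*.*..*
Generation 2: 29 live cells
.....*.....
......*....
..*....*...
.**....*...
*...*......
*.*......*.
.*..*....*.
.......*...
..*.*..*.**
..*...*..**
......*.***
Generation 3: 29 live cells
...........
......*....
.**...**...
.***.......
*.**.......
*..*.......
.*......*..
...*.....**
...*..**.**
...*.**....
.......**.*

Cell (5,3) at generation 3: 1 -> alive

Answer: alive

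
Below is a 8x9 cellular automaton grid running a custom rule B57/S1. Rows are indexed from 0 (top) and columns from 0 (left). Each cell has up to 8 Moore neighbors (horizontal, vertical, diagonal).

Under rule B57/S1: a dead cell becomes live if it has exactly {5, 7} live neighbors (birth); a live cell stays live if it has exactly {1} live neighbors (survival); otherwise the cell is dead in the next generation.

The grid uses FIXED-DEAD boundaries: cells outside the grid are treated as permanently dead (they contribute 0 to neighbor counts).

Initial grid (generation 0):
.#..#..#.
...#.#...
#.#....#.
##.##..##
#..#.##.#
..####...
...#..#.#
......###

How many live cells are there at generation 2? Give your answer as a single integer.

Simulating step by step:
Generation 0 (given above): 29 live cells
Generation 1: 4 live cells
.........
.....#...
.........
.........
..#.#....
.........
.......#.
.........
Generation 2: 0 live cells
.........
.........
.........
.........
.........
.........
.........
.........
Population at generation 2: 0

Answer: 0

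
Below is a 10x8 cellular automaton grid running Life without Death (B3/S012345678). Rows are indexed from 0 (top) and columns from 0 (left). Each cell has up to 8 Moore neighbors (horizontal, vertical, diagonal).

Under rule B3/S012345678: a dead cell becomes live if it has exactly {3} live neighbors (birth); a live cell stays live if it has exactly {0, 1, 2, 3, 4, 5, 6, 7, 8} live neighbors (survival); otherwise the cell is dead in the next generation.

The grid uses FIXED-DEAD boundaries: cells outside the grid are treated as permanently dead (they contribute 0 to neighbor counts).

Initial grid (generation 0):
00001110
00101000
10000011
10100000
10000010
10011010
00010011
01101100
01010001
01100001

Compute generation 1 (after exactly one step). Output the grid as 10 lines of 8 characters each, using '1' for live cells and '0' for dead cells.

Answer: 00011110
00111001
10010011
10100011
10010110
10011010
01010011
01101101
11011011
01100001

Derivation:
Simulating step by step:
Generation 0 (given above): 29 live cells
Generation 1: 42 live cells
(generation 1 grid is the final answer)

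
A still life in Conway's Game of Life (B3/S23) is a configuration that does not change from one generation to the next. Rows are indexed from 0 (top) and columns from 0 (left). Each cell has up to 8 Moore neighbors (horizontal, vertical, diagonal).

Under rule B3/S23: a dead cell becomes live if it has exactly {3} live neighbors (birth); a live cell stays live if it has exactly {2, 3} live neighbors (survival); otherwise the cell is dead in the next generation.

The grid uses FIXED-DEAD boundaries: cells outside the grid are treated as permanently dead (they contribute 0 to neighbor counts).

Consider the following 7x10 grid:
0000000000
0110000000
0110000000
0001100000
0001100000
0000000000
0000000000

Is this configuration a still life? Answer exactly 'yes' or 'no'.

Compute generation 1 and compare to generation 0 (given above):
Generation 1:
0000000000
0110000000
0100000000
0000100000
0001100000
0000000000
0000000000
Cell (2,2) differs: gen0=1 vs gen1=0 -> NOT a still life.

Answer: no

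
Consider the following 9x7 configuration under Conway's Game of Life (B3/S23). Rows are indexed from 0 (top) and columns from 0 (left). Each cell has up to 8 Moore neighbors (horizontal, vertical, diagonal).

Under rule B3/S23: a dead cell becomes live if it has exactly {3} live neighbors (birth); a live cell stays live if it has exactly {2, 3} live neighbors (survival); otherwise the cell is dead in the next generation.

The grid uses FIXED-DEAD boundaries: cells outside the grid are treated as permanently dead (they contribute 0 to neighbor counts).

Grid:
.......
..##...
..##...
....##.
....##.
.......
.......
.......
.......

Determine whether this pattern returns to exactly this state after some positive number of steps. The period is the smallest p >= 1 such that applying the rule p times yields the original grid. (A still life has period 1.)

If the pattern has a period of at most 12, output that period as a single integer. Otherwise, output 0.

Answer: 2

Derivation:
Simulating and comparing each generation to the original:
Gen 0 (original, given above): 8 live cells
Gen 1: 6 live cells, differs from original
Gen 2: 8 live cells, MATCHES original -> period = 2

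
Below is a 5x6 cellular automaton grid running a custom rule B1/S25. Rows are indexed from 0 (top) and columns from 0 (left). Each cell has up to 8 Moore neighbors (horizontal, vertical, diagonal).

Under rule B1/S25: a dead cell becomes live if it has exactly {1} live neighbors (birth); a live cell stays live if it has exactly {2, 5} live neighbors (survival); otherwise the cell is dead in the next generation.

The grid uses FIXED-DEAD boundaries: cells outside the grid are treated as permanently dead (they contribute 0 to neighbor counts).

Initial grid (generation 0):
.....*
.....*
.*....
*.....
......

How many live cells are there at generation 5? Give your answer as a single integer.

Answer: 5

Derivation:
Simulating step by step:
Generation 0 (given above): 4 live cells
Generation 1: 9 live cells
......
***...
..*.**
..*...
**....
Generation 2: 5 live cells
...*..
..*...
......
..*...
.*.*..
Generation 3: 9 live cells
.*..*.
.*..*.
......
*.*.*.
*...*.
Generation 4: 1 live cells
......
......
......
......
..*...
Generation 5: 5 live cells
......
......
......
.***..
.*.*..
Population at generation 5: 5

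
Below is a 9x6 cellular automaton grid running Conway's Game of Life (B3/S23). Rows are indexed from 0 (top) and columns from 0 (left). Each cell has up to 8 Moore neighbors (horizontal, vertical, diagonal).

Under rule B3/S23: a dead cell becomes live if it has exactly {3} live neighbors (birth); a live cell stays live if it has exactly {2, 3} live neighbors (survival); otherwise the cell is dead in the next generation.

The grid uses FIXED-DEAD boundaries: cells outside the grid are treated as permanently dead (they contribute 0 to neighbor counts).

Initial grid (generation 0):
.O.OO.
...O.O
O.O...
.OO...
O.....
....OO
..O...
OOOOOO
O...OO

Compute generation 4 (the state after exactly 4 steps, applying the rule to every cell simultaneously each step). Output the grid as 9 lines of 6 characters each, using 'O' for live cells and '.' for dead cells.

Simulating step by step:
Generation 0 (given above): 22 live cells
Generation 1: 17 live cells
..OOO.
.O.O..
..OO..
O.O...
.O....
......
..O...
O.O..O
O.O..O
Generation 2: 11 live cells
..OOO.
.O....
...O..
..OO..
.O....
......
.O....
..OO..
......
Generation 3: 9 live cells
..OO..
....O.
...O..
..OO..
..O...
......
..O...
..O...
......
Generation 4: 10 live cells
(generation 4 grid is the final answer)

Answer: ...O..
..O.O.
..OOO.
..OO..
..OO..
......
......
......
......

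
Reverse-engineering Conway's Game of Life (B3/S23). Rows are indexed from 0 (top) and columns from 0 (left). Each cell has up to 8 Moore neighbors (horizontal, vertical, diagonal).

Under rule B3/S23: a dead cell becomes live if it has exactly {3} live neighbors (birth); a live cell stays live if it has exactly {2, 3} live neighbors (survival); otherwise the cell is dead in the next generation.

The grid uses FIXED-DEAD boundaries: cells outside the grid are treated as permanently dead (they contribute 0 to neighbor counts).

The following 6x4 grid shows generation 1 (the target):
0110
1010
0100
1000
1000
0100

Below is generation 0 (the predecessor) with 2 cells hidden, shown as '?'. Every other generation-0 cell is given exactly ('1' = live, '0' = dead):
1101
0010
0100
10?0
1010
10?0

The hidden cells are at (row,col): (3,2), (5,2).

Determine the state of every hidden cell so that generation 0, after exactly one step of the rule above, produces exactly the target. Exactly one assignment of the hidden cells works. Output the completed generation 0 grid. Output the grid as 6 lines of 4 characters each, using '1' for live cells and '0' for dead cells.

Answer: 1101
0010
0100
1000
1010
1000

Derivation:
Hidden generation-0 cells (in order): (3,2), (5,2).
A hidden cell only influences target cells in its own 3x3 neighborhood. Try each of the 2^2 = 4 assignments, step the completed generation 0 forward once under B3/S23, and compare with the target:
  (3,2)=0 (5,2)=0 -> step reproduces the target at every cell -> ACCEPT
  (3,2)=0 (5,2)=1 -> step gives (5,1)='0' but target has '1' -> reject
  (3,2)=1 (5,2)=0 -> step gives (2,2)='1' but target has '0' -> reject
  (3,2)=1 (5,2)=1 -> step gives (2,2)='1' but target has '0' -> reject
Unique solution: (3,2)=dead, (5,2)=dead.
Check: live-neighbor counts of every cell in the completed generation 0:
1231
3432
2221
2421
2401
1311
Applying B3/S23 to generation 0 with these counts gives:
0110
1010
0100
1000
1000
0100
which matches the target exactly.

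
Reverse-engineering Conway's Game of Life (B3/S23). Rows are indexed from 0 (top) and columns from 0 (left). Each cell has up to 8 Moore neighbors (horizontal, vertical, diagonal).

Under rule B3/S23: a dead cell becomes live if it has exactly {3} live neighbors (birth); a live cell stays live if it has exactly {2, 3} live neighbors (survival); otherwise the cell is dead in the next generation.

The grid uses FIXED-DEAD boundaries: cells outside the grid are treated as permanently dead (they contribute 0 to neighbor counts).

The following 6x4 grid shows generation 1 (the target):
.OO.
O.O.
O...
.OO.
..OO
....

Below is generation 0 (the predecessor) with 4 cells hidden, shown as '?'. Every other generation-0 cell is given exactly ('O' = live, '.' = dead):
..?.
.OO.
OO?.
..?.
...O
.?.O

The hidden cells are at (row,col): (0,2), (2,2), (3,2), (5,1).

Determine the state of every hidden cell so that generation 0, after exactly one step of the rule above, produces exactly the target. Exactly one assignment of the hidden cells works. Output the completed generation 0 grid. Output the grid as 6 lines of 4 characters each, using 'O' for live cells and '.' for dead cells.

Hidden generation-0 cells (in order): (0,2), (2,2), (3,2), (5,1).
A hidden cell only influences target cells in its own 3x3 neighborhood. Try each of the 2^4 = 16 assignments, step the completed generation 0 forward once under B3/S23, and compare with the target:
  (0,2)=. (2,2)=. (3,2)=. (5,1)=. -> step gives (0,1)='.' but target has 'O' -> reject
  (0,2)=. (2,2)=. (3,2)=. (5,1)=O -> step gives (0,1)='.' but target has 'O' -> reject
  (0,2)=. (2,2)=. (3,2)=O (5,1)=. -> step gives (0,1)='.' but target has 'O' -> reject
  (0,2)=. (2,2)=. (3,2)=O (5,1)=O -> step gives (0,1)='.' but target has 'O' -> reject
  (0,2)=. (2,2)=O (3,2)=. (5,1)=. -> step gives (0,1)='.' but target has 'O' -> reject
  (0,2)=. (2,2)=O (3,2)=. (5,1)=O -> step gives (0,1)='.' but target has 'O' -> reject
  (0,2)=. (2,2)=O (3,2)=O (5,1)=. -> step gives (0,1)='.' but target has 'O' -> reject
  (0,2)=. (2,2)=O (3,2)=O (5,1)=O -> step gives (0,1)='.' but target has 'O' -> reject
  (0,2)=O (2,2)=. (3,2)=. (5,1)=. -> step gives (2,1)='O' but target has '.' -> reject
  (0,2)=O (2,2)=. (3,2)=. (5,1)=O -> step gives (2,1)='O' but target has '.' -> reject
  (0,2)=O (2,2)=. (3,2)=O (5,1)=. -> step reproduces the target at every cell -> ACCEPT
  (0,2)=O (2,2)=. (3,2)=O (5,1)=O -> step gives (4,2)='.' but target has 'O' -> reject
  (0,2)=O (2,2)=O (3,2)=. (5,1)=. -> step gives (1,2)='.' but target has 'O' -> reject
  (0,2)=O (2,2)=O (3,2)=. (5,1)=O -> step gives (1,2)='.' but target has 'O' -> reject
  (0,2)=O (2,2)=O (3,2)=O (5,1)=. -> step gives (1,2)='.' but target has 'O' -> reject
  (0,2)=O (2,2)=O (3,2)=O (5,1)=O -> step gives (1,2)='.' but target has 'O' -> reject
Unique solution: (0,2)=live, (2,2)=dead, (3,2)=live, (5,1)=dead.
Check: live-neighbor counts of every cell in the completed generation 0:
1322
3432
2442
2322
0132
0021
Applying B3/S23 to generation 0 with these counts gives:
.OO.
O.O.
O...
.OO.
..OO
....
which matches the target exactly.

Answer: ..O.
.OO.
OO..
..O.
...O
...O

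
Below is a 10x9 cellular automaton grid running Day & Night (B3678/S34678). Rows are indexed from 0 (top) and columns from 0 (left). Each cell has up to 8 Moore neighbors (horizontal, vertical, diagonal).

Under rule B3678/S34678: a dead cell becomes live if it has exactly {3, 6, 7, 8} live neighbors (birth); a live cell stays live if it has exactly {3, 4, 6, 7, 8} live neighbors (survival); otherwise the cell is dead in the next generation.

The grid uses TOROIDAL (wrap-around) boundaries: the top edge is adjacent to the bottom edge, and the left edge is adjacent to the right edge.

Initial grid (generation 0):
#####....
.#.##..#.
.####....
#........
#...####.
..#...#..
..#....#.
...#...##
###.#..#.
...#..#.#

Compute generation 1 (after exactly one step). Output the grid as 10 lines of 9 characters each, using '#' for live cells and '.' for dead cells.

Simulating step by step:
Generation 0 (given above): 34 live cells
Generation 1: 43 live cells
(generation 1 grid is the final answer)

Answer: ##..##.##
..##.#...
#####....
..#...#.#
.#...##.#
.#.#..#.#
...#..###
#..#..###
#.#...##.
.##..#.##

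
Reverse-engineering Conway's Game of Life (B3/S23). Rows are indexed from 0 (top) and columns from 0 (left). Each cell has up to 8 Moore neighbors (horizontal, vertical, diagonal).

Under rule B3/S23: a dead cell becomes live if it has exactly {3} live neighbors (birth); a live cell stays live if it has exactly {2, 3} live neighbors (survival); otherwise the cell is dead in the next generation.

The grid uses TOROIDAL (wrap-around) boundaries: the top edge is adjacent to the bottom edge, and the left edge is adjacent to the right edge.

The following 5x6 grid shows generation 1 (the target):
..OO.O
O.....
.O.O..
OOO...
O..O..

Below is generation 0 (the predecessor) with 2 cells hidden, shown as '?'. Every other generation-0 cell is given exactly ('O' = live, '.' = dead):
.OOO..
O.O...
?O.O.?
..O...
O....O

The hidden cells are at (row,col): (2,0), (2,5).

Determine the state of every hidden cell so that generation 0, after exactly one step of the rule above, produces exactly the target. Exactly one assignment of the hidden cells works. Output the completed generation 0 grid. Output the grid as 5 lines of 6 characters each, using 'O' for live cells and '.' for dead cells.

Answer: .OOO..
O.O...
.O.O..
..O...
O....O

Derivation:
Hidden generation-0 cells (in order): (2,0), (2,5).
A hidden cell only influences target cells in its own 3x3 neighborhood. Try each of the 2^2 = 4 assignments, step the completed generation 0 forward once under B3/S23, and compare with the target:
  (2,0)=. (2,5)=. -> step reproduces the target at every cell -> ACCEPT
  (2,0)=. (2,5)=O -> step gives (1,4)='O' but target has '.' -> reject
  (2,0)=O (2,5)=. -> step gives (2,0)='O' but target has '.' -> reject
  (2,0)=O (2,5)=O -> step gives (1,0)='.' but target has 'O' -> reject
Unique solution: (2,0)=dead, (2,5)=dead.
Check: live-neighbor counts of every cell in the completed generation 0:
443223
255421
234211
332222
244321
Applying B3/S23 to generation 0 with these counts gives:
..OO.O
O.....
.O.O..
OOO...
O..O..
which matches the target exactly.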